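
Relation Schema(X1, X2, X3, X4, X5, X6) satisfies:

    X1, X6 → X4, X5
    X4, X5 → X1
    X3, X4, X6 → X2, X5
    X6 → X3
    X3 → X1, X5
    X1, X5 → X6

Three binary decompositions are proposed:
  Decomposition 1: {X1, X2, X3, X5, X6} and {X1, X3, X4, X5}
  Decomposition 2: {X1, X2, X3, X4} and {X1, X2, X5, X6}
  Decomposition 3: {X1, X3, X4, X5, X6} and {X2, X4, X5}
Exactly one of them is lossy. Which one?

Decomposition 1: common = {X1, X3, X5}, closure = {X1, X2, X3, X4, X5, X6} → lossless.
Decomposition 2: common = {X1, X2}, closure = {X1, X2} → lossy.
Decomposition 3: common = {X4, X5}, closure = {X1, X2, X3, X4, X5, X6} → lossless.

Decomposition 2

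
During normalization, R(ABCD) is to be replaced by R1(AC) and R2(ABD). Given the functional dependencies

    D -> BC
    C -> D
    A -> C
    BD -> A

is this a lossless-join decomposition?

Yes

Common attributes: R1 ∩ R2 = {A}.
Closure of {A}: A → C applies, adding C; C → D applies, adding D; D → BC applies, adding B. So (A)⁺ = {ABCD}.
This closure contains every attribute of R1, so R1 ∩ R2 → R1. The join is lossless.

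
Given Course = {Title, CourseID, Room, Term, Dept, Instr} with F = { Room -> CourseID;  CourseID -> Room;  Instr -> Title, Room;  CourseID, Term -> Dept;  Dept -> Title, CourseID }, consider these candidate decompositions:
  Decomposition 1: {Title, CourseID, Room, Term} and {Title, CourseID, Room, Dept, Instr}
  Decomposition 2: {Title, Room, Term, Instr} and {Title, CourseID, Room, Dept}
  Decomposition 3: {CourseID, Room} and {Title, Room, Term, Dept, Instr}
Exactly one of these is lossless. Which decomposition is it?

Decomposition 1: common = {Title, CourseID, Room}, closure = {Title, CourseID, Room} → lossy.
Decomposition 2: common = {Title, Room}, closure = {Title, CourseID, Room} → lossy.
Decomposition 3: common = {Room}, closure = {CourseID, Room} → lossless.

Decomposition 3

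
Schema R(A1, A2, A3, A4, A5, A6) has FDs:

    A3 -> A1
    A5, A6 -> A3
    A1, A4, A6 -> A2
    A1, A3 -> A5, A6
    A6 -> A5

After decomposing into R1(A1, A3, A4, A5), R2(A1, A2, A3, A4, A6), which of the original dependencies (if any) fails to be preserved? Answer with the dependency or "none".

none

A3 → A1 lies within R1.
A5, A6 → A3: restricted closure across fragments reaches A3.
A1, A4, A6 → A2 lies within R2.
A1, A3 → A5, A6: restricted closure across fragments reaches A5, A6.
A6 → A5: restricted closure across fragments reaches A5.
Every dependency is enforceable on the fragments, so the decomposition is dependency-preserving.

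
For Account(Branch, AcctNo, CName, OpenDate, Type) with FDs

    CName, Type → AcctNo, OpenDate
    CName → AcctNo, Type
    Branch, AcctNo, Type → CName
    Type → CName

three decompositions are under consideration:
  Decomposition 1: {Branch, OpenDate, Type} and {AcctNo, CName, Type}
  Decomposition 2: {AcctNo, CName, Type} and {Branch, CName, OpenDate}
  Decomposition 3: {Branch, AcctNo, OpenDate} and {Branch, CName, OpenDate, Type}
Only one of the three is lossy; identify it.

Decomposition 1: common = {Type}, closure = {AcctNo, CName, OpenDate, Type} → lossless.
Decomposition 2: common = {CName}, closure = {AcctNo, CName, OpenDate, Type} → lossless.
Decomposition 3: common = {Branch, OpenDate}, closure = {Branch, OpenDate} → lossy.

Decomposition 3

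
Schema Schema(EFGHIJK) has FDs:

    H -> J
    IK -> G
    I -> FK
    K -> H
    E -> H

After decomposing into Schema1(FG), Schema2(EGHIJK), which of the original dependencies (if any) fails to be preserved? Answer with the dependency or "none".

Check I → FK: no single fragment contains all of {FIK}, and the restricted closure of {I} across the fragments never reaches {FK}.
H → J is preserved.
IK → G is preserved.
K → H is preserved.
E → H is preserved.

I -> FK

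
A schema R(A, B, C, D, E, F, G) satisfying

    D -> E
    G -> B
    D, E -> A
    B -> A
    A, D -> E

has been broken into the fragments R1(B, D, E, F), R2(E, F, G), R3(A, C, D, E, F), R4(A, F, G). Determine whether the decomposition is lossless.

Chase test. Columns are A, B, C, D, E, F, G; row i has aⱼ where attribute j ∈ Ri, else bᵢⱼ.
Initial tableau (one row per fragment):
  row 1: b11 a2 b13 a4 a5 a6 b17
  row 2: b21 b22 b23 b24 a5 a6 a7
  row 3: a1 b32 a3 a4 a5 a6 b37
  row 4: a1 b42 b43 b44 b45 a6 a7
Rows 2 and 4 agree on G; apply G→B and equate their B entries.
Rows 1 and 3 agree on D, E; apply D, E→A and equate their A entries.
Rows 2 and 4 agree on B; apply B→A and equate their A entries.
No row becomes fully distinguished — the join is lossy.

No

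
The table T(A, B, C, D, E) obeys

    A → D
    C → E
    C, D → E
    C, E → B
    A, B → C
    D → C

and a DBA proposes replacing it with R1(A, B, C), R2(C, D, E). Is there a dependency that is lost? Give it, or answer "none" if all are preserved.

Check A → D: no single fragment contains all of {A, D}, and the restricted closure of {A} across the fragments never reaches {D}.
C → E is preserved.
C, D → E is preserved.
C, E → B is preserved.
A, B → C is preserved.
D → C is preserved.

A → D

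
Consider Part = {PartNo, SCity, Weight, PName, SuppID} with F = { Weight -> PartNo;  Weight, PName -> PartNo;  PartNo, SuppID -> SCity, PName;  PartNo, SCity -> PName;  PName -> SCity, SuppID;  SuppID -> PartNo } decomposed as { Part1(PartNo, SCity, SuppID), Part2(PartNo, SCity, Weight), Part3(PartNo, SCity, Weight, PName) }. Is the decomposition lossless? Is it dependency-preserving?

Lossless test (chase): Rows 1 and 2 agree on PartNo, SCity; apply PartNo, SCity→PName and equate their PName entries. Rows 1 and 3 agree on PartNo, SCity; apply PartNo, SCity→PName and equate their PName entries. Rows 1 and 2 agree on PName; apply PName→SCity, SuppID and equate their SCity, SuppID entries. Rows 1 and 3 agree on PName; apply PName→SCity, SuppID and equate their SCity, SuppID entries. Row 2 is now all distinguished symbols — the join is lossless.
Dependency preservation: PartNo, SuppID → SCity, PName; PName → SCity, SuppID are not contained in any single fragment, but the restricted closure of each left-hand side across the fragments still reaches the right-hand side; the remaining FDs each lie inside some fragment. All dependencies are preserved.

lossless and dependency-preserving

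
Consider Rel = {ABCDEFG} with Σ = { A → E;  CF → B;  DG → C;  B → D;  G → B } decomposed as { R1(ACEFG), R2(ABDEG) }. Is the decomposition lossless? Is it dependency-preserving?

Lossless test: (AEG)⁺ = {ABCDEG}, which contains all of one fragment — lossless.
Dependency preservation: the restricted closure of {CF} across the fragments never reaches {B}, so CF → B cannot be enforced without a join — not preserved.

lossless but not dependency-preserving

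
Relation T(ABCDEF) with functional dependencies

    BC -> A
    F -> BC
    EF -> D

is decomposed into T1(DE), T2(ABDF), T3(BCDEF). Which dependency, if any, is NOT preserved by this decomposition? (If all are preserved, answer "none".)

Check BC → A: no single fragment contains all of {ABC}, and the restricted closure of {BC} across the fragments never reaches {A}.
F → BC is preserved.
EF → D is preserved.

BC -> A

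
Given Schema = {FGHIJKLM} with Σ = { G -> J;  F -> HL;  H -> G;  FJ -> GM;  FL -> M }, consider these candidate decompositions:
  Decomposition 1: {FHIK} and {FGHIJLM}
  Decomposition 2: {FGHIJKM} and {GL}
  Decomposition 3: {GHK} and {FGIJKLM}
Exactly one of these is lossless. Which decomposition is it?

Decomposition 1

Decomposition 1: common = {FHI}, closure = {FGHIJLM} → lossless.
Decomposition 2: common = {G}, closure = {GJ} → lossy.
Decomposition 3: common = {GK}, closure = {GJK} → lossy.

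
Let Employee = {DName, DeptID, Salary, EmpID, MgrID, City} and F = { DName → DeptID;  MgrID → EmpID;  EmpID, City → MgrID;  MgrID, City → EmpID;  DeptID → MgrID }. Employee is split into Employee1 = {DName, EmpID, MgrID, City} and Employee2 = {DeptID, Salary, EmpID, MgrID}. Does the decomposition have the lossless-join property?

No

Common attributes: Employee1 ∩ Employee2 = {EmpID, MgrID}.
No dependency enlarges {EmpID, MgrID}, so (EmpID, MgrID)⁺ = {EmpID, MgrID}.
The closure contains neither all of Employee1 = {DName, EmpID, MgrID, City} nor all of Employee2 = {DeptID, Salary, EmpID, MgrID}, so the common attributes are not a superkey of either fragment. The join is lossy.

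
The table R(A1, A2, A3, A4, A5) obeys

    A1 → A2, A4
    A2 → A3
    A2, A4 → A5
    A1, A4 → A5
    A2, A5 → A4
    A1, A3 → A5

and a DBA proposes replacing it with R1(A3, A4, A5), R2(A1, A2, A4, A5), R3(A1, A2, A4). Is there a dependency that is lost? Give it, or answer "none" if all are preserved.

Check A2 → A3: no single fragment contains all of {A2, A3}, and the restricted closure of {A2} across the fragments never reaches {A3}.
A1 → A2, A4 is preserved.
A2, A4 → A5 is preserved.
A1, A4 → A5 is preserved.
A2, A5 → A4 is preserved.
A1, A3 → A5 is preserved.

A2 → A3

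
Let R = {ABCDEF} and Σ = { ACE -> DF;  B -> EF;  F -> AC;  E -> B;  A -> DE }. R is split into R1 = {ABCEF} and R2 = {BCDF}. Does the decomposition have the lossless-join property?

Common attributes: R1 ∩ R2 = {BCF}.
Closure of {BCF}: B → EF applies, adding E; F → AC applies, adding A; A → DE applies, adding D. So (BCF)⁺ = {ABCDEF}.
This closure contains every attribute of R1, so R1 ∩ R2 → R1. The join is lossless.

Yes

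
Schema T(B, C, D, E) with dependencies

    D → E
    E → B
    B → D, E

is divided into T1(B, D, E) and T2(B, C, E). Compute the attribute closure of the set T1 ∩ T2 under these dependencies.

T1 ∩ T2 = {B, E}.
B → D, E applies, adding D
Closure: {B, D, E}.

B, D, E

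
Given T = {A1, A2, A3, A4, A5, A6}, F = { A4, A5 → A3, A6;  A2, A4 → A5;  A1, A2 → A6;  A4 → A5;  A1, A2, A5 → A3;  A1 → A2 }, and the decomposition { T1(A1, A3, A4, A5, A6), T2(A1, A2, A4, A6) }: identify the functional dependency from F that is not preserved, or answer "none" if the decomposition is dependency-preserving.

none

A4, A5 → A3, A6 lies within T1.
A2, A4 → A5: restricted closure across fragments reaches A5.
A1, A2 → A6 lies within T2.
A4 → A5 lies within T1.
A1, A2, A5 → A3: restricted closure across fragments reaches A3.
A1 → A2 lies within T2.
Every dependency is enforceable on the fragments, so the decomposition is dependency-preserving.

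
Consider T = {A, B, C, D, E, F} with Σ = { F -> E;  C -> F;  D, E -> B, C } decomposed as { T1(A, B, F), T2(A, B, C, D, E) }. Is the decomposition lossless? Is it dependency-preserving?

lossy and not dependency-preserving

Lossless test: (A, B)⁺ = {A, B}, which is a superkey of neither fragment — lossy.
Dependency preservation: the restricted closure of {F} across the fragments never reaches {E}, so F → E cannot be enforced without a join — not preserved.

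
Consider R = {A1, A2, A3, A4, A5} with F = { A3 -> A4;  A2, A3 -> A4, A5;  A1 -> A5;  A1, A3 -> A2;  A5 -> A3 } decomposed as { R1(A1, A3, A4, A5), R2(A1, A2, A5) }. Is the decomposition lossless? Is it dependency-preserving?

Lossless test: (A1, A5)⁺ = {A1, A2, A3, A4, A5}, which contains all of one fragment — lossless.
Dependency preservation: the restricted closure of {A2, A3} across the fragments never reaches {A4, A5}, so A2, A3 → A4, A5 cannot be enforced without a join — not preserved.

lossless but not dependency-preserving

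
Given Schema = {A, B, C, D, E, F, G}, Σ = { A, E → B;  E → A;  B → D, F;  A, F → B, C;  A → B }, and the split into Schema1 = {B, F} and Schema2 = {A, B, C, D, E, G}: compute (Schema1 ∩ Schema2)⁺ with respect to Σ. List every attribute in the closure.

B, D, F

Schema1 ∩ Schema2 = {B}.
B → D, F applies, adding D, F
Closure: {B, D, F}.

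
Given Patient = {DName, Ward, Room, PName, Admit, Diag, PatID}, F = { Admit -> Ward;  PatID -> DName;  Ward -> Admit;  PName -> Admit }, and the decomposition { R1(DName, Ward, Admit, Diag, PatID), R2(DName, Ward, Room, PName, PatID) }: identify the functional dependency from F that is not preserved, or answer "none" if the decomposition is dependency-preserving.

Admit → Ward lies within R1.
PatID → DName lies within R1.
Ward → Admit lies within R1.
PName → Admit: restricted closure across fragments reaches Admit.
Every dependency is enforceable on the fragments, so the decomposition is dependency-preserving.

none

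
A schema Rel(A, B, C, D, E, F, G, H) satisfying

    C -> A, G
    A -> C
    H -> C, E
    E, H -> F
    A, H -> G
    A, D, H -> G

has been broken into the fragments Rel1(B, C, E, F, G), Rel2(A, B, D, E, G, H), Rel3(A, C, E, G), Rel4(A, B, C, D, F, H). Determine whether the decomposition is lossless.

Yes

Chase test. Columns are A, B, C, D, E, F, G, H; row i has aⱼ where attribute j ∈ Reli, else bᵢⱼ.
Initial tableau (one row per fragment):
  row 1: b11 a2 a3 b14 a5 a6 a7 b18
  row 2: a1 a2 b23 a4 a5 b26 a7 a8
  row 3: a1 b32 a3 b34 a5 b36 a7 b38
  row 4: a1 a2 a3 a4 b45 a6 b47 a8
Rows 1 and 3 agree on C; apply C→A, G and equate their A, G entries.
Rows 1 and 4 agree on C; apply C→A, G and equate their A, G entries.
Rows 1 and 2 agree on A; apply A→C and equate their C entries.
Rows 2 and 4 agree on H; apply H→C, E and equate their C, E entries.
Rows 2 and 4 agree on E, H; apply E, H→F and equate their F entries.
Row 2 is now all distinguished symbols — the join is lossless.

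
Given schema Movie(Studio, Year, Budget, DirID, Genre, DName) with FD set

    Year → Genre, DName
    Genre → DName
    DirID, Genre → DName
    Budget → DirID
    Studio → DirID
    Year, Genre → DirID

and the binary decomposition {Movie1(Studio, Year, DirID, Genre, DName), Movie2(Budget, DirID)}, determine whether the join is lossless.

No

Common attributes: Movie1 ∩ Movie2 = {DirID}.
No dependency enlarges {DirID}, so (DirID)⁺ = {DirID}.
The closure contains neither all of Movie1 = {Studio, Year, DirID, Genre, DName} nor all of Movie2 = {Budget, DirID}, so the common attributes are not a superkey of either fragment. The join is lossy.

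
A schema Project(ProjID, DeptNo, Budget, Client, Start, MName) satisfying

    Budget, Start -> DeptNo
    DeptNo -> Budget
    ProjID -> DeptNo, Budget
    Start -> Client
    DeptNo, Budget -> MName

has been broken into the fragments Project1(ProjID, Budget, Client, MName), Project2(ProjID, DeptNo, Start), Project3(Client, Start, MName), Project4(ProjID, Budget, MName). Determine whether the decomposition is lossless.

Yes

Chase test. Columns are ProjID, DeptNo, Budget, Client, Start, MName; row i has aⱼ where attribute j ∈ Projecti, else bᵢⱼ.
Initial tableau (one row per fragment):
  row 1: a1 b12 a3 a4 b15 a6
  row 2: a1 a2 b23 b24 a5 b26
  row 3: b31 b32 b33 a4 a5 a6
  row 4: a1 b42 a3 b44 b45 a6
Rows 1 and 2 agree on ProjID; apply ProjID→DeptNo, Budget and equate their DeptNo, Budget entries.
Rows 1 and 4 agree on ProjID; apply ProjID→DeptNo, Budget and equate their DeptNo, Budget entries.
Rows 2 and 3 agree on Start; apply Start→Client and equate their Client entries.
Rows 1 and 2 agree on DeptNo, Budget; apply DeptNo, Budget→MName and equate their MName entries.
Row 2 is now all distinguished symbols — the join is lossless.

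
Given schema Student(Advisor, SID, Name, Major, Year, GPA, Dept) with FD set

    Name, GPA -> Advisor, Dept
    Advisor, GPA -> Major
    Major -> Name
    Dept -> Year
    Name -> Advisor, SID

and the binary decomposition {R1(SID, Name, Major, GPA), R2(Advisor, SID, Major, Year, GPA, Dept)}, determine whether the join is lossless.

Yes

Common attributes: R1 ∩ R2 = {SID, Major, GPA}.
Closure of {SID, Major, GPA}: Major → Name applies, adding Name; Name → Advisor, SID applies, adding Advisor; Name, GPA → Advisor, Dept applies, adding Dept; Dept → Year applies, adding Year. So (SID, Major, GPA)⁺ = {Advisor, SID, Name, Major, Year, GPA, Dept}.
This closure contains every attribute of R1, so R1 ∩ R2 → R1. The join is lossless.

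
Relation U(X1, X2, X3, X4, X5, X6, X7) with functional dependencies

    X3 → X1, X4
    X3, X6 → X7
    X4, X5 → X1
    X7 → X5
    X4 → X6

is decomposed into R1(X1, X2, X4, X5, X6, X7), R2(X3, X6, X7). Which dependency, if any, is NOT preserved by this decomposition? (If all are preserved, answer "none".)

X3 → X1, X4

Check X3 → X1, X4: no single fragment contains all of {X1, X3, X4}, and the restricted closure of {X3} across the fragments never reaches {X1, X4}.
X3, X6 → X7 is preserved.
X4, X5 → X1 is preserved.
X7 → X5 is preserved.
X4 → X6 is preserved.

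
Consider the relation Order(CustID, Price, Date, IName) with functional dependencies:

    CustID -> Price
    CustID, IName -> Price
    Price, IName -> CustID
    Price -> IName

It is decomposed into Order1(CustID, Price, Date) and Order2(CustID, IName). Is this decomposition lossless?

Yes

Common attributes: Order1 ∩ Order2 = {CustID}.
Closure of {CustID}: CustID → Price applies, adding Price; Price → IName applies, adding IName. So (CustID)⁺ = {CustID, Price, IName}.
This closure contains every attribute of Order2, so Order1 ∩ Order2 → Order2. The join is lossless.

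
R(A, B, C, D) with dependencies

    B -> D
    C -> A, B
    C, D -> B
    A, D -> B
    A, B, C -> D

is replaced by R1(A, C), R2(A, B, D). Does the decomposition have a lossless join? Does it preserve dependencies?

lossy and not dependency-preserving

Lossless test: (A)⁺ = {A}, which is a superkey of neither fragment — lossy.
Dependency preservation: the restricted closure of {C} across the fragments never reaches {A, B}, so C → A, B cannot be enforced without a join — not preserved.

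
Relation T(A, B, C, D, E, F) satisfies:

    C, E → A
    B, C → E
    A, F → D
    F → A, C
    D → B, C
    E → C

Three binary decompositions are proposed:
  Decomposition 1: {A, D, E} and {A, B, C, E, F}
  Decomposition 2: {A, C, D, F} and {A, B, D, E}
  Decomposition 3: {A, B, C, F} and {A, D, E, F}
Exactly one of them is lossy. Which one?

Decomposition 1: common = {A, E}, closure = {A, C, E} → lossy.
Decomposition 2: common = {A, D}, closure = {A, B, C, D, E} → lossless.
Decomposition 3: common = {A, F}, closure = {A, B, C, D, E, F} → lossless.

Decomposition 1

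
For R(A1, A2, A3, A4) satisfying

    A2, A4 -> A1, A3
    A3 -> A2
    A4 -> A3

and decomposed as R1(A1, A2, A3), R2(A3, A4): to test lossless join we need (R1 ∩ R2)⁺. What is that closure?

A2, A3

R1 ∩ R2 = {A3}.
A3 → A2 applies, adding A2
Closure: {A2, A3}.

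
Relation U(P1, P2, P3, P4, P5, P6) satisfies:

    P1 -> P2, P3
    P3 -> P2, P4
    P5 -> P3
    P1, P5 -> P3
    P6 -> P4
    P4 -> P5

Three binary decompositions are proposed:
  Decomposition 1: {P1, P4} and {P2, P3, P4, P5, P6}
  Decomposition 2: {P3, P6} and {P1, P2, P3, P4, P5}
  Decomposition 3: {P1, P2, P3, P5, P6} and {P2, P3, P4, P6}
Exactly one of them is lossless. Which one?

Decomposition 1: common = {P4}, closure = {P2, P3, P4, P5} → lossy.
Decomposition 2: common = {P3}, closure = {P2, P3, P4, P5} → lossy.
Decomposition 3: common = {P2, P3, P6}, closure = {P2, P3, P4, P5, P6} → lossless.

Decomposition 3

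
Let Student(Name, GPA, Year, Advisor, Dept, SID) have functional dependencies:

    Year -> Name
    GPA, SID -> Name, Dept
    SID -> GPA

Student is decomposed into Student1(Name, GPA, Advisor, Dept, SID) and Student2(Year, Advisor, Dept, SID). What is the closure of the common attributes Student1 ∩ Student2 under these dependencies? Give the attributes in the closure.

Name, GPA, Advisor, Dept, SID

Student1 ∩ Student2 = {Advisor, Dept, SID}.
SID → GPA applies, adding GPA
GPA, SID → Name, Dept applies, adding Name
Closure: {Name, GPA, Advisor, Dept, SID}.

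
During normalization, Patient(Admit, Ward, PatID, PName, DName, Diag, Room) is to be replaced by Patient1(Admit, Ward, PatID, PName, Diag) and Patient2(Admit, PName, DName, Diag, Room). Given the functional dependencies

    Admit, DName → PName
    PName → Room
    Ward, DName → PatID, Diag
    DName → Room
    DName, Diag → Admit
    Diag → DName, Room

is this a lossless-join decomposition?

Yes

Common attributes: Patient1 ∩ Patient2 = {Admit, PName, Diag}.
Closure of {Admit, PName, Diag}: PName → Room applies, adding Room; Diag → DName, Room applies, adding DName. So (Admit, PName, Diag)⁺ = {Admit, PName, DName, Diag, Room}.
This closure contains every attribute of Patient2, so Patient1 ∩ Patient2 → Patient2. The join is lossless.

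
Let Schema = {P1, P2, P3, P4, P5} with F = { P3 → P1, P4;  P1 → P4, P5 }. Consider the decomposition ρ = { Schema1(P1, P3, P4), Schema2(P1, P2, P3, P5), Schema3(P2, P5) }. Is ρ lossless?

Chase test. Columns are P1, P2, P3, P4, P5; row i has aⱼ where attribute j ∈ Schemai, else bᵢⱼ.
Initial tableau (one row per fragment):
  row 1: a1 b12 a3 a4 b15
  row 2: a1 a2 a3 b24 a5
  row 3: b31 a2 b33 b34 a5
Rows 1 and 2 agree on P3; apply P3→P1, P4 and equate their P1, P4 entries.
Rows 1 and 2 agree on P1; apply P1→P4, P5 and equate their P4, P5 entries.
Row 2 is now all distinguished symbols — the join is lossless.

Yes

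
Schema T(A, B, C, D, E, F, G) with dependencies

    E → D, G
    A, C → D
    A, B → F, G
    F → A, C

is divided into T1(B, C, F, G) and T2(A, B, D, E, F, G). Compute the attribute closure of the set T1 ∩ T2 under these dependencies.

T1 ∩ T2 = {B, F, G}.
F → A, C applies, adding A, C
A, C → D applies, adding D
Closure: {A, B, C, D, F, G}.

A, B, C, D, F, G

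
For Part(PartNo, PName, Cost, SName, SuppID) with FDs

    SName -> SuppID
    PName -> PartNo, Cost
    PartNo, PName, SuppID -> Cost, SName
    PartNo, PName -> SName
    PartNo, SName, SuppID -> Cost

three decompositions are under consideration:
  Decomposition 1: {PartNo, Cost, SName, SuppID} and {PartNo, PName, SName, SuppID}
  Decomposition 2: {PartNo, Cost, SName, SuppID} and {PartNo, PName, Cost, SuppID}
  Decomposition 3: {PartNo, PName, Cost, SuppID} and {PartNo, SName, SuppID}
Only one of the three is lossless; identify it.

Decomposition 1: common = {PartNo, SName, SuppID}, closure = {PartNo, Cost, SName, SuppID} → lossless.
Decomposition 2: common = {PartNo, Cost, SuppID}, closure = {PartNo, Cost, SuppID} → lossy.
Decomposition 3: common = {PartNo, SuppID}, closure = {PartNo, SuppID} → lossy.

Decomposition 1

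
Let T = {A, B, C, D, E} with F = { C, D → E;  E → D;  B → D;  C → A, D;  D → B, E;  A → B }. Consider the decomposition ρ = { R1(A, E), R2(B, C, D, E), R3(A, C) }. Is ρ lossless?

Chase test. Columns are A, B, C, D, E; row i has aⱼ where attribute j ∈ Ri, else bᵢⱼ.
Initial tableau (one row per fragment):
  row 1: a1 b12 b13 b14 a5
  row 2: b21 a2 a3 a4 a5
  row 3: a1 b32 a3 b34 b35
Rows 1 and 2 agree on E; apply E→D and equate their D entries.
Rows 2 and 3 agree on C; apply C→A, D and equate their A, D entries.
Rows 1 and 2 agree on D; apply D→B, E and equate their B, E entries.
Rows 1 and 3 agree on D; apply D→B, E and equate their B, E entries.
Row 2 is now all distinguished symbols — the join is lossless.

Yes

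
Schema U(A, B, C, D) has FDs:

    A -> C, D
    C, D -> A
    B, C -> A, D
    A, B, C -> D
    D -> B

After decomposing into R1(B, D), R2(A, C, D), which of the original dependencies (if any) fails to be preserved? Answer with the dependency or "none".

Check B, C → A, D: no single fragment contains all of {A, B, C, D}, and the restricted closure of {B, C} across the fragments never reaches {A, D}.
A → C, D is preserved.
C, D → A is preserved.
A, B, C → D is preserved.
D → B is preserved.

B, C -> A, D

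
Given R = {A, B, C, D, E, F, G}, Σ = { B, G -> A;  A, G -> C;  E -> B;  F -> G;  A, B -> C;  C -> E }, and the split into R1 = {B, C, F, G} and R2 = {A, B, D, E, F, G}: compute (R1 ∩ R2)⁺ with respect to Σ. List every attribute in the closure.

A, B, C, E, F, G

R1 ∩ R2 = {B, F, G}.
B, G → A applies, adding A
A, G → C applies, adding C
C → E applies, adding E
Closure: {A, B, C, E, F, G}.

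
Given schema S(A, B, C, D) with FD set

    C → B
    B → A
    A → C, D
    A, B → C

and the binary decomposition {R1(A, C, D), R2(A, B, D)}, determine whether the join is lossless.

Common attributes: R1 ∩ R2 = {A, D}.
Closure of {A, D}: A → C, D applies, adding C; C → B applies, adding B. So (A, D)⁺ = {A, B, C, D}.
This closure contains every attribute of R1, so R1 ∩ R2 → R1. The join is lossless.

Yes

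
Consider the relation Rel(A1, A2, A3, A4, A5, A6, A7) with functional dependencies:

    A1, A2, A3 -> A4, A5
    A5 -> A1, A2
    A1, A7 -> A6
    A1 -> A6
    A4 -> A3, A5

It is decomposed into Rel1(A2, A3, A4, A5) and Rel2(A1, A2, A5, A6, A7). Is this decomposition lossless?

Common attributes: Rel1 ∩ Rel2 = {A2, A5}.
Closure of {A2, A5}: A5 → A1, A2 applies, adding A1; A1 → A6 applies, adding A6. So (A2, A5)⁺ = {A1, A2, A5, A6}.
The closure contains neither all of Rel1 = {A2, A3, A4, A5} nor all of Rel2 = {A1, A2, A5, A6, A7}, so the common attributes are not a superkey of either fragment. The join is lossy.

No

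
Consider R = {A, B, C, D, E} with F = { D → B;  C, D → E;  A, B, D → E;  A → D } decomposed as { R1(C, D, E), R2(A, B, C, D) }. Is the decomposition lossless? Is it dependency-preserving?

lossless but not dependency-preserving

Lossless test: (C, D)⁺ = {B, C, D, E}, which contains all of one fragment — lossless.
Dependency preservation: the restricted closure of {A, B, D} across the fragments never reaches {E}, so A, B, D → E cannot be enforced without a join — not preserved.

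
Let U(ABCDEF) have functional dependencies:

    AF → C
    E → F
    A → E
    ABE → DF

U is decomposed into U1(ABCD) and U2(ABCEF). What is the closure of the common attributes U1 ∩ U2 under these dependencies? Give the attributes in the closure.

ABCDEF

U1 ∩ U2 = {ABC}.
A → E applies, adding E
ABE → DF applies, adding DF
Closure: {ABCDEF}.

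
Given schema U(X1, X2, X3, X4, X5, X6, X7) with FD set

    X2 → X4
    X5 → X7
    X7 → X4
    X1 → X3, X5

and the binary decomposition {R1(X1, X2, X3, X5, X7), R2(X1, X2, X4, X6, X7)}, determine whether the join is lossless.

Yes

Common attributes: R1 ∩ R2 = {X1, X2, X7}.
Closure of {X1, X2, X7}: X2 → X4 applies, adding X4; X1 → X3, X5 applies, adding X3, X5. So (X1, X2, X7)⁺ = {X1, X2, X3, X4, X5, X7}.
This closure contains every attribute of R1, so R1 ∩ R2 → R1. The join is lossless.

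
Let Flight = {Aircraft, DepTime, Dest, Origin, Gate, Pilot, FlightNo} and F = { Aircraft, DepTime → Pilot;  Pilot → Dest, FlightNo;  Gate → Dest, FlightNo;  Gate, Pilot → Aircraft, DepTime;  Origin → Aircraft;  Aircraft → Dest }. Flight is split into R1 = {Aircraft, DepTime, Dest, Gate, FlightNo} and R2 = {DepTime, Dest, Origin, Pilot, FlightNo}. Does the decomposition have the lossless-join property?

No

Common attributes: R1 ∩ R2 = {DepTime, Dest, FlightNo}.
No dependency enlarges {DepTime, Dest, FlightNo}, so (DepTime, Dest, FlightNo)⁺ = {DepTime, Dest, FlightNo}.
The closure contains neither all of R1 = {Aircraft, DepTime, Dest, Gate, FlightNo} nor all of R2 = {DepTime, Dest, Origin, Pilot, FlightNo}, so the common attributes are not a superkey of either fragment. The join is lossy.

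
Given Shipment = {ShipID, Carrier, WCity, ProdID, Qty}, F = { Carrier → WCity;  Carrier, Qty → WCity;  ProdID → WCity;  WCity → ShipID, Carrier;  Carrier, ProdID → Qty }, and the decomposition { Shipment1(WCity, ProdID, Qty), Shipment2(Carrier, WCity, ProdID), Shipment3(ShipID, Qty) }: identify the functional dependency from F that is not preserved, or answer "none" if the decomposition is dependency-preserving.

WCity → ShipID, Carrier

Check WCity → ShipID, Carrier: no single fragment contains all of {ShipID, Carrier, WCity}, and the restricted closure of {WCity} across the fragments never reaches {ShipID, Carrier}.
Carrier → WCity is preserved.
Carrier, Qty → WCity is preserved.
ProdID → WCity is preserved.
Carrier, ProdID → Qty is preserved.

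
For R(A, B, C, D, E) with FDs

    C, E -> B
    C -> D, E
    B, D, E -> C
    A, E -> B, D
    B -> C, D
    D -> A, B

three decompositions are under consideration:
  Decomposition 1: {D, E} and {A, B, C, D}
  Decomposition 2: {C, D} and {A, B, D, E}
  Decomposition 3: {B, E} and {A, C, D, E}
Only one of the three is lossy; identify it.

Decomposition 3

Decomposition 1: common = {D}, closure = {A, B, C, D, E} → lossless.
Decomposition 2: common = {D}, closure = {A, B, C, D, E} → lossless.
Decomposition 3: common = {E}, closure = {E} → lossy.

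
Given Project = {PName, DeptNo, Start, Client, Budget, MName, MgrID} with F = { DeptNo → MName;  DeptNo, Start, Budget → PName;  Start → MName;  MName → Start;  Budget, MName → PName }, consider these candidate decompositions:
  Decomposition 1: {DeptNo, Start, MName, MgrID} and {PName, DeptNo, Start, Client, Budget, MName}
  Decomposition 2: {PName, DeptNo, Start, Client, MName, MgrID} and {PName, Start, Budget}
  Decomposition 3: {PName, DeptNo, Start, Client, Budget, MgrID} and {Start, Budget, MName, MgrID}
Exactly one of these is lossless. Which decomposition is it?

Decomposition 1: common = {DeptNo, Start, MName}, closure = {DeptNo, Start, MName} → lossy.
Decomposition 2: common = {PName, Start}, closure = {PName, Start, MName} → lossy.
Decomposition 3: common = {Start, Budget, MgrID}, closure = {PName, Start, Budget, MName, MgrID} → lossless.

Decomposition 3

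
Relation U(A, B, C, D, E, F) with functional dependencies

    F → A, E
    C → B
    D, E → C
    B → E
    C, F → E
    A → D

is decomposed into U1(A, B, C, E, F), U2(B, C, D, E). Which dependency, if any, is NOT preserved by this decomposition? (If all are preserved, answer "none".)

A → D

Check A → D: no single fragment contains all of {A, D}, and the restricted closure of {A} across the fragments never reaches {D}.
F → A, E is preserved.
C → B is preserved.
D, E → C is preserved.
B → E is preserved.
C, F → E is preserved.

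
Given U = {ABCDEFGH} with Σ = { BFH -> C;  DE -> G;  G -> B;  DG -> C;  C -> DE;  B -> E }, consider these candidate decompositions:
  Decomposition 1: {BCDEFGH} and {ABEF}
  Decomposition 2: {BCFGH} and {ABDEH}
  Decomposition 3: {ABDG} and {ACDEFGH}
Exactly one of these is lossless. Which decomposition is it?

Decomposition 1: common = {BEF}, closure = {BEF} → lossy.
Decomposition 2: common = {BH}, closure = {BEH} → lossy.
Decomposition 3: common = {ADG}, closure = {ABCDEG} → lossless.

Decomposition 3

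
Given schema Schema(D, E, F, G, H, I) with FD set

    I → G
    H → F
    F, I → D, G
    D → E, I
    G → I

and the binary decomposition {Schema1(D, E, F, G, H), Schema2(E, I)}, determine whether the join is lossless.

Common attributes: Schema1 ∩ Schema2 = {E}.
No dependency enlarges {E}, so (E)⁺ = {E}.
The closure contains neither all of Schema1 = {D, E, F, G, H} nor all of Schema2 = {E, I}, so the common attributes are not a superkey of either fragment. The join is lossy.

No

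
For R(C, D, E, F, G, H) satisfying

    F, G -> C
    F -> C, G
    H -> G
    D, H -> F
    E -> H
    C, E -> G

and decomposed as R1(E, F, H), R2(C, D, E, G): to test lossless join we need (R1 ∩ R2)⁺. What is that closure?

R1 ∩ R2 = {E}.
E → H applies, adding H
H → G applies, adding G
Closure: {E, G, H}.

E, G, H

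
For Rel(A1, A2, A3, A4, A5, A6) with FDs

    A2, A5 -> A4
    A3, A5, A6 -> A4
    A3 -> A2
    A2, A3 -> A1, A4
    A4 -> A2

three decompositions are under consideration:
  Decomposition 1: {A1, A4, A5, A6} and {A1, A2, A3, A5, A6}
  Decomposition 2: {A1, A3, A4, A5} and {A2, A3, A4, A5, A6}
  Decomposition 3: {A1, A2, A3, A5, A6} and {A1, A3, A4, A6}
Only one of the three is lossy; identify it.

Decomposition 1: common = {A1, A5, A6}, closure = {A1, A5, A6} → lossy.
Decomposition 2: common = {A3, A4, A5}, closure = {A1, A2, A3, A4, A5} → lossless.
Decomposition 3: common = {A1, A3, A6}, closure = {A1, A2, A3, A4, A6} → lossless.

Decomposition 1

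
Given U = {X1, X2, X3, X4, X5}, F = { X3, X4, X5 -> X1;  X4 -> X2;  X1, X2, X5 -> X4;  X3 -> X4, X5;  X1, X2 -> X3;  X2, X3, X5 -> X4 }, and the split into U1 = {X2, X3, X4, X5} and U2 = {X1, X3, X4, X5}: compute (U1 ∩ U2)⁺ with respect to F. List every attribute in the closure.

U1 ∩ U2 = {X3, X4, X5}.
X3, X4, X5 → X1 applies, adding X1
X4 → X2 applies, adding X2
Closure: {X1, X2, X3, X4, X5}.

X1, X2, X3, X4, X5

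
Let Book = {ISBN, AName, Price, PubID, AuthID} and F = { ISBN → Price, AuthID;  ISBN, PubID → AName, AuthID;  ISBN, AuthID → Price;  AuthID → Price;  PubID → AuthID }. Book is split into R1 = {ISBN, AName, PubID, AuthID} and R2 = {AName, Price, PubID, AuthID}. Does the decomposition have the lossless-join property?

Common attributes: R1 ∩ R2 = {AName, PubID, AuthID}.
Closure of {AName, PubID, AuthID}: AuthID → Price applies, adding Price. So (AName, PubID, AuthID)⁺ = {AName, Price, PubID, AuthID}.
This closure contains every attribute of R2, so R1 ∩ R2 → R2. The join is lossless.

Yes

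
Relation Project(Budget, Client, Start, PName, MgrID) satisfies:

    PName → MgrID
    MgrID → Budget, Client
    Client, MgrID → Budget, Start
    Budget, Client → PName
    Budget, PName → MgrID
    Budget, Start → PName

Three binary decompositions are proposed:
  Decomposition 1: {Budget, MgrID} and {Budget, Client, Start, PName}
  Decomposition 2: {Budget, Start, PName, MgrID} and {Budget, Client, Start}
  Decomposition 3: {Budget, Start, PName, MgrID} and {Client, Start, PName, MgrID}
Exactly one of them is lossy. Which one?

Decomposition 1

Decomposition 1: common = {Budget}, closure = {Budget} → lossy.
Decomposition 2: common = {Budget, Start}, closure = {Budget, Client, Start, PName, MgrID} → lossless.
Decomposition 3: common = {Start, PName, MgrID}, closure = {Budget, Client, Start, PName, MgrID} → lossless.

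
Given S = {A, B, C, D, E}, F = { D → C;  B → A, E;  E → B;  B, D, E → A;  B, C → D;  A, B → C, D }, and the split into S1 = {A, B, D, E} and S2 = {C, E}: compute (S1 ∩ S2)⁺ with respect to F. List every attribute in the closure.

S1 ∩ S2 = {E}.
E → B applies, adding B
B → A, E applies, adding A
A, B → C, D applies, adding C, D
Closure: {A, B, C, D, E}.

A, B, C, D, E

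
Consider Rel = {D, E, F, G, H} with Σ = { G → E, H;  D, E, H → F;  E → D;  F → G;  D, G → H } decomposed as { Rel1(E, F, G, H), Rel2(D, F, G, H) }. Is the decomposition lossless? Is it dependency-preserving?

Lossless test: (F, G, H)⁺ = {D, E, F, G, H}, which contains all of one fragment — lossless.
Dependency preservation: the restricted closure of {E} across the fragments never reaches {D}, so E → D cannot be enforced without a join — not preserved.

lossless but not dependency-preserving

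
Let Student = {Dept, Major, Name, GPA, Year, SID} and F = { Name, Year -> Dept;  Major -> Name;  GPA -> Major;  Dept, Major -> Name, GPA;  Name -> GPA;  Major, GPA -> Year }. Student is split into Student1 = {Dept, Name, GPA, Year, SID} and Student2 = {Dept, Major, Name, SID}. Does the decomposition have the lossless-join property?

Yes

Common attributes: Student1 ∩ Student2 = {Dept, Name, SID}.
Closure of {Dept, Name, SID}: Name → GPA applies, adding GPA; GPA → Major applies, adding Major; Major, GPA → Year applies, adding Year. So (Dept, Name, SID)⁺ = {Dept, Major, Name, GPA, Year, SID}.
This closure contains every attribute of Student1, so Student1 ∩ Student2 → Student1. The join is lossless.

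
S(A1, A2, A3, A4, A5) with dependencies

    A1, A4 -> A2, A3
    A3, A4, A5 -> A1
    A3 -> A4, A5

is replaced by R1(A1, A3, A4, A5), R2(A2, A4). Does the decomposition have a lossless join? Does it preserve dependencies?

lossy and not dependency-preserving

Lossless test: (A4)⁺ = {A4}, which is a superkey of neither fragment — lossy.
Dependency preservation: the restricted closure of {A1, A4} across the fragments never reaches {A2, A3}, so A1, A4 → A2, A3 cannot be enforced without a join — not preserved.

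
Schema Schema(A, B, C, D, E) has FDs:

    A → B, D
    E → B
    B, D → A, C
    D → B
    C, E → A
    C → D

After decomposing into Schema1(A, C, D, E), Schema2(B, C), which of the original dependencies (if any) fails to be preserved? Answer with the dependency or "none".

E → B

Check E → B: no single fragment contains all of {B, E}, and the restricted closure of {E} across the fragments never reaches {B}.
A → B, D is preserved.
B, D → A, C is preserved.
D → B is preserved.
C, E → A is preserved.
C → D is preserved.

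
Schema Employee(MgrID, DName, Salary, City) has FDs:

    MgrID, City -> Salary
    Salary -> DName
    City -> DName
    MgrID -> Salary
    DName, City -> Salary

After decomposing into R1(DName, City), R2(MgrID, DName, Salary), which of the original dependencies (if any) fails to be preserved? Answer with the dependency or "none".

DName, City -> Salary

Check DName, City → Salary: no single fragment contains all of {DName, Salary, City}, and the restricted closure of {DName, City} across the fragments never reaches {Salary}.
MgrID, City → Salary is preserved.
Salary → DName is preserved.
City → DName is preserved.
MgrID → Salary is preserved.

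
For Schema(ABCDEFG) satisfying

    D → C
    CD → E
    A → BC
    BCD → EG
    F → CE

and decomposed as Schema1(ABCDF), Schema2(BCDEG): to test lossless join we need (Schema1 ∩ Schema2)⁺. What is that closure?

Schema1 ∩ Schema2 = {BCD}.
CD → E applies, adding E
BCD → EG applies, adding G
Closure: {BCDEG}.

BCDEG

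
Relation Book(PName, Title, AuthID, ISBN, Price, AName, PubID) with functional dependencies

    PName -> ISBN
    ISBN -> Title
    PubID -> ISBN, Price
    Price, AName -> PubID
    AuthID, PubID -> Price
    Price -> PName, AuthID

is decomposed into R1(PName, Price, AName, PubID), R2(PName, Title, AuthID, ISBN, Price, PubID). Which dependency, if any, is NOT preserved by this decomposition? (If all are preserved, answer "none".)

none

PName → ISBN lies within R2.
ISBN → Title lies within R2.
PubID → ISBN, Price lies within R2.
Price, AName → PubID lies within R1.
AuthID, PubID → Price lies within R2.
Price → PName, AuthID lies within R2.
Every dependency is enforceable on the fragments, so the decomposition is dependency-preserving.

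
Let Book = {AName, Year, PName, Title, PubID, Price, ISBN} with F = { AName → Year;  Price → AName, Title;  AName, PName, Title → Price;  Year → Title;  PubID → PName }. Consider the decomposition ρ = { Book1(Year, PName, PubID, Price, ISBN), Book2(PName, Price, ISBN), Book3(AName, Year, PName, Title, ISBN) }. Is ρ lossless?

No

Chase test. Columns are AName, Year, PName, Title, PubID, Price, ISBN; row i has aⱼ where attribute j ∈ Booki, else bᵢⱼ.
Initial tableau (one row per fragment):
  row 1: b11 a2 a3 b14 a5 a6 a7
  row 2: b21 b22 a3 b24 b25 a6 a7
  row 3: a1 a2 a3 a4 b35 b36 a7
Rows 1 and 2 agree on Price; apply Price→AName, Title and equate their AName, Title entries.
Rows 1 and 3 agree on Year; apply Year→Title and equate their Title entries.
Rows 1 and 2 agree on AName; apply AName→Year and equate their Year entries.
No row becomes fully distinguished — the join is lossy.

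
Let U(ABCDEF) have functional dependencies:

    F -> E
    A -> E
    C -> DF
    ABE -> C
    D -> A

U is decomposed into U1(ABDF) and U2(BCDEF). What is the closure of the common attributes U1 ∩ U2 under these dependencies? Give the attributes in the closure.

ABCDEF

U1 ∩ U2 = {BDF}.
F → E applies, adding E
D → A applies, adding A
ABE → C applies, adding C
Closure: {ABCDEF}.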